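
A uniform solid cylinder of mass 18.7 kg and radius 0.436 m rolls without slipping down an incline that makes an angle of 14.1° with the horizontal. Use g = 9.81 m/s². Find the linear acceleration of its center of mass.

Translation along the incline: Mg sinθ − f = Ma.
Rotation about the center: fR = Iα with I = ½MR². No-slip gives a = αR, so f = (I/R²)a = (1/2)M a.
Substituting: Mg sinθ = (1 + 0.5000)Ma, so a = g sinθ/(1 + 0.5000) = (9.81) sin 14.1° / 1.500 = 1.593 m/s².

a ≈ 1.59 m/s²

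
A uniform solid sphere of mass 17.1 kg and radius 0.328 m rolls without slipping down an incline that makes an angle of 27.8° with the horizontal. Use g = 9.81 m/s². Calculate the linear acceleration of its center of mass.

Translation along the incline: Mg sinθ − f = Ma.
Rotation about the center: fR = Iα with I = (2/5)MR². No-slip gives a = αR, so f = (I/R²)a = (2/5)M a.
Substituting: Mg sinθ = (1 + 0.4000)Ma, so a = g sinθ/(1 + 0.4000) = (9.81) sin 27.8° / 1.400 = 3.268 m/s².

a ≈ 3.27 m/s²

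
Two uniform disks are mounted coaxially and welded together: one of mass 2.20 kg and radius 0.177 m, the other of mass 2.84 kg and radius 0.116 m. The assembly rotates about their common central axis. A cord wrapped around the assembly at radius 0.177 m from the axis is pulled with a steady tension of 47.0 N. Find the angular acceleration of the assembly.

I = ½M₁R₁² + ½M₂R₂² = ½(2.20)(0.177)² + ½(2.84)(0.116)² = 0.05357 kg·m².
τ = F r = (47.0)(0.177) = 8.319 N·m.
α = τ/I = 8.319/0.05357 = 155.3 rad/s².

α ≈ 155 rad/s²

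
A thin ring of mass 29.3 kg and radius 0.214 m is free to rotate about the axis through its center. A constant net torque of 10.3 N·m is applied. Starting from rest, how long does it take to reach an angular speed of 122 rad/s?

t ≈ 15.9 s

I = MR² = (29.3)(0.214)² = 1.342 kg·m².
α = τ/I = 10.3/1.342 = 7.676 rad/s².
ω = αt ⇒ t = ω/α = 122/7.676 = 15.89 s.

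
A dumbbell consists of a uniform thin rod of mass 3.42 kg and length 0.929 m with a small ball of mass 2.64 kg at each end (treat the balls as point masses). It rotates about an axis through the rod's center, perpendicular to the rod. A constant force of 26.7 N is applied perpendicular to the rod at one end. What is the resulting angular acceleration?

I_rod = (1/12)ML² = (1/12)(3.42)(0.929)² = 0.2460 kg·m².
I_balls = 2·m·(L/2)² = 2(2.64)(0.4645)² = 1.139 kg·m².
Total I = 1.385 kg·m².
τ = F·(L/2) = (26.7)(0.465) = 12.40 N·m.
α = τ/I = 12.40/1.385 = 8.953 rad/s².

α ≈ 8.95 rad/s²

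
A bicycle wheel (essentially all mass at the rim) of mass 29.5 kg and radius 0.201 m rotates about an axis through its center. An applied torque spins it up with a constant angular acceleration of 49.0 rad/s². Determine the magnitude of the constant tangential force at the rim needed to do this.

F ≈ 291 N

I = MR² = (29.5)(0.201)² = 1.192 kg·m².
The required torque is τ = Iα = (1.192)(49.00) = 58.40 N·m.
A tangential force at the rim gives τ = FR, so F = τ/R = 58.40/0.201 = 290.5 N.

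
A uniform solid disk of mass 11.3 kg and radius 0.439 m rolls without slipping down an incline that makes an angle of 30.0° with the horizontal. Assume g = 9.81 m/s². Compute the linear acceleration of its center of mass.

Translation along the incline: Mg sinθ − f = Ma.
Rotation about the center: fR = Iα with I = ½MR². No-slip gives a = αR, so f = (I/R²)a = (1/2)M a.
Substituting: Mg sinθ = (1 + 0.5000)Ma, so a = g sinθ/(1 + 0.5000) = (9.81) sin 30.0° / 1.500 = 3.270 m/s².

a ≈ 3.27 m/s²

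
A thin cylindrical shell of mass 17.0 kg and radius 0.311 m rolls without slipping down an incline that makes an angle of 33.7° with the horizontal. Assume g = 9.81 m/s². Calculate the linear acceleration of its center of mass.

Translation along the incline: Mg sinθ − f = Ma.
Rotation about the center: fR = Iα with I = MR². No-slip gives a = αR, so f = (I/R²)a = M a.
Substituting: Mg sinθ = (1 + 1.000)Ma, so a = g sinθ/(1 + 1.000) = (9.81) sin 33.7° / 2.000 = 2.722 m/s².

a ≈ 2.72 m/s²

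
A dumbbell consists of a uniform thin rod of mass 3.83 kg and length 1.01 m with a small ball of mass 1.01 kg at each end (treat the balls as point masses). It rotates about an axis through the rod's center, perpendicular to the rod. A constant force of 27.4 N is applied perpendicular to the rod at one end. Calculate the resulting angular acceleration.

I_rod = (1/12)ML² = (1/12)(3.83)(1.01)² = 0.3256 kg·m².
I_balls = 2·m·(L/2)² = 2(1.01)(0.5050)² = 0.5152 kg·m².
Total I = 0.8407 kg·m².
τ = F·(L/2) = (27.4)(0.505) = 13.84 N·m.
α = τ/I = 13.84/0.8407 = 16.46 rad/s².

α ≈ 16.5 rad/s²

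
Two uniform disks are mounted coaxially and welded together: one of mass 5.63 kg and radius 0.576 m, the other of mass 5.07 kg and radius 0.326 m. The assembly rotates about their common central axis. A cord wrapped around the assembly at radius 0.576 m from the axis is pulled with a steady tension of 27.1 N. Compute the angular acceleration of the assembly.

α ≈ 13.0 rad/s²

I = ½M₁R₁² + ½M₂R₂² = ½(5.63)(0.576)² + ½(5.07)(0.326)² = 1.203 kg·m².
τ = F r = (27.1)(0.576) = 15.61 N·m.
α = τ/I = 15.61/1.203 = 12.97 rad/s².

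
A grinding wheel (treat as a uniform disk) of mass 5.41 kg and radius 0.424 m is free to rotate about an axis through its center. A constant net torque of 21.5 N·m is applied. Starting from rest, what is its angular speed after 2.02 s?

ω ≈ 89.3 rad/s

I = ½MR² = (1/2)(5.41)(0.424)² = 0.4863 kg·m².
α = τ/I = 21.5/0.4863 = 44.21 rad/s².
ω = ω₀ + αt = 0 + (44.21)(2.02) = 89.31 rad/s.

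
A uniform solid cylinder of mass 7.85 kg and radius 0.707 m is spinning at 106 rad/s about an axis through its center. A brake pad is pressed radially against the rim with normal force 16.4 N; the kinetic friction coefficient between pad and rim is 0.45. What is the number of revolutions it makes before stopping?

≈ 336 revolutions

I = ½MR² = (1/2)(7.85)(0.707)² = 1.962 kg·m².
Friction force f = μN = (0.45)(16.4) = 7.380 N at the rim; torque magnitude τ = fR = 5.218 N·m, opposing ω.
|α| = τ/I = 5.218/1.962 = 2.659 rad/s² (deceleration).
ω² = ω₀² − 2|α|θ with ω = 0 ⇒ θ = ω₀²/(2|α|) = 2112 rad = 336.2 rev.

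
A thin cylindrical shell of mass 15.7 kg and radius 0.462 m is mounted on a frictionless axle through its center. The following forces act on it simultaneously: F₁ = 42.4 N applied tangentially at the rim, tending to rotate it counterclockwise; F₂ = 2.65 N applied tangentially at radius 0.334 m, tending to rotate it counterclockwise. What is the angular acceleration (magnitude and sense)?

I = MR² = (15.7)(0.462)² = 3.351 kg·m².
Taking counterclockwise as positive: τ₁ = +(42.4)(0.462) = +19.59 N·m; τ₂ = +(2.65)(0.334) = +0.8851 N·m.
Net torque τ = 20.47 N·m.
α = τ/I = 20.47/3.351 = 6.110 rad/s².

α ≈ 6.11 rad/s², counterclockwise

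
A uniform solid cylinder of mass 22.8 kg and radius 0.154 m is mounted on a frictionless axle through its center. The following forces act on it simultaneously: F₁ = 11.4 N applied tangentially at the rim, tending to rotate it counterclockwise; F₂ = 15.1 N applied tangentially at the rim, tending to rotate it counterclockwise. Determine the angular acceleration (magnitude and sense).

α ≈ 15.1 rad/s², counterclockwise

I = ½MR² = (1/2)(22.8)(0.154)² = 0.2704 kg·m².
Taking counterclockwise as positive: τ₁ = +(11.4)(0.154) = +1.756 N·m; τ₂ = +(15.1)(0.154) = +2.325 N·m.
Net torque τ = 4.081 N·m.
α = τ/I = 4.081/0.2704 = 15.09 rad/s².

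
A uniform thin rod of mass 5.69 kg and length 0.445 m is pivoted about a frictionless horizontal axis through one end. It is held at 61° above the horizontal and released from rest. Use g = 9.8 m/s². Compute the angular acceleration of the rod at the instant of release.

α ≈ 16.0 rad/s²

About the pivot, I = (1/3)ML² = (1/3)(5.69)(0.445)² = 0.3756 kg·m².
The weight acts at the center, a distance L/2 = 0.2225 m from the pivot; τ = Mg(L/2) cos 61° = 6.015 N·m.
α = τ/I = 6.015/0.3756 = 16.02 rad/s².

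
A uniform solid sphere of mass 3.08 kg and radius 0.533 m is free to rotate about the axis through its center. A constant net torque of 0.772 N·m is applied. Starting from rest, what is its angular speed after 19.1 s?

I = (2/5)MR² = (2/5)(3.08)(0.533)² = 0.3500 kg·m².
α = τ/I = 0.772/0.3500 = 2.206 rad/s².
ω = ω₀ + αt = 0 + (2.206)(19.1) = 42.13 rad/s.

ω ≈ 42.1 rad/s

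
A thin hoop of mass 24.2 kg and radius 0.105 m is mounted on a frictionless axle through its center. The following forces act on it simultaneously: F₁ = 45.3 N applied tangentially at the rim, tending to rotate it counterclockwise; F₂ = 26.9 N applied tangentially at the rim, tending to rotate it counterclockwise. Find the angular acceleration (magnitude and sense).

α ≈ 28.4 rad/s², counterclockwise

I = MR² = (24.2)(0.105)² = 0.2668 kg·m².
Taking counterclockwise as positive: τ₁ = +(45.3)(0.105) = +4.756 N·m; τ₂ = +(26.9)(0.105) = +2.824 N·m.
Net torque τ = 7.581 N·m.
α = τ/I = 7.581/0.2668 = 28.41 rad/s².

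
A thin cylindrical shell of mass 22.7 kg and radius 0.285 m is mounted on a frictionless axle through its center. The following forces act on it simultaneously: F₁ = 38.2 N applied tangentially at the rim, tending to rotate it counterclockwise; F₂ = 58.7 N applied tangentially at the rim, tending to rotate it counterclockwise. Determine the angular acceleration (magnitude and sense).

I = MR² = (22.7)(0.285)² = 1.844 kg·m².
Taking counterclockwise as positive: τ₁ = +(38.2)(0.285) = +10.89 N·m; τ₂ = +(58.7)(0.285) = +16.73 N·m.
Net torque τ = 27.62 N·m.
α = τ/I = 27.62/1.844 = 14.98 rad/s².

α ≈ 15.0 rad/s², counterclockwise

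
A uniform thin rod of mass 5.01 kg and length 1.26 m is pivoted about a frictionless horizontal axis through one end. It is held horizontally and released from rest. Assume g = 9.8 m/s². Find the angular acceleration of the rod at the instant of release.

α ≈ 11.7 rad/s²

About the pivot, I = (1/3)ML² = (1/3)(5.01)(1.26)² = 2.651 kg·m².
The weight acts at the center, a distance L/2 = 0.6300 m from the pivot; τ = Mg(L/2) = 30.93 N·m.
α = τ/I = 30.93/2.651 = 11.67 rad/s².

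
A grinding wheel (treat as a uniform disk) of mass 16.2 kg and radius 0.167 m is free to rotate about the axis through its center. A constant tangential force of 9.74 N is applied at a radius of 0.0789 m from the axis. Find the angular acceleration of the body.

I = ½MR² = (1/2)(16.2)(0.167)² = 0.2259 kg·m².
τ = F·r = (9.74)(0.0789) = 0.7685 N·m.
Newton's second law for rotation, τ = Iα, gives α = τ/I = 0.7685/0.2259 = 3.402 rad/s².

α ≈ 3.40 rad/s²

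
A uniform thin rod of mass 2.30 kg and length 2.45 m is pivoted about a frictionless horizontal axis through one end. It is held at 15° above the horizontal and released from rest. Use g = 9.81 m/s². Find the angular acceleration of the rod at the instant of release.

About the pivot, I = (1/3)ML² = (1/3)(2.30)(2.45)² = 4.602 kg·m².
The weight acts at the center, a distance L/2 = 1.225 m from the pivot; τ = Mg(L/2) cos 15° = 26.70 N·m.
α = τ/I = 26.70/4.602 = 5.801 rad/s².

α ≈ 5.80 rad/s²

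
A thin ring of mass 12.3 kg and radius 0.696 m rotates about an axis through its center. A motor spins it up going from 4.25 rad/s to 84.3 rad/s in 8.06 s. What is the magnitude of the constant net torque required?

I = MR² = (12.3)(0.696)² = 5.958 kg·m².
α = Δω/Δt = (84.3 − 4.25)/8.06 = 9.932 rad/s².
τ = Iα = (5.958)(9.932) = 59.18 N·m.

τ ≈ 59.2 N·m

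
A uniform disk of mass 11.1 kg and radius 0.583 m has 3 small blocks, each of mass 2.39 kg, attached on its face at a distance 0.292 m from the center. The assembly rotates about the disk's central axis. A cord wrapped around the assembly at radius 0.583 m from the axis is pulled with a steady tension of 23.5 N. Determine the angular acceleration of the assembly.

α ≈ 5.49 rad/s²

I_disk = ½MR² = ½(11.1)(0.583)² = 1.886 kg·m².
I_blocks = 3·m·r² = 3(2.39)(0.292)² = 0.6113 kg·m².
Total I = 2.498 kg·m².
τ = F r = (23.5)(0.583) = 13.70 N·m.
α = τ/I = 13.70/2.498 = 5.485 rad/s².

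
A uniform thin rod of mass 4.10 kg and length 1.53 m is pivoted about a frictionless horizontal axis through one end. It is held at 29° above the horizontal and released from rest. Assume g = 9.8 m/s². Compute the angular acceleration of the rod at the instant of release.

About the pivot, I = (1/3)ML² = (1/3)(4.10)(1.53)² = 3.199 kg·m².
The weight acts at the center, a distance L/2 = 0.7650 m from the pivot; τ = Mg(L/2) cos 29° = 26.88 N·m.
α = τ/I = 26.88/3.199 = 8.403 rad/s².

α ≈ 8.40 rad/s²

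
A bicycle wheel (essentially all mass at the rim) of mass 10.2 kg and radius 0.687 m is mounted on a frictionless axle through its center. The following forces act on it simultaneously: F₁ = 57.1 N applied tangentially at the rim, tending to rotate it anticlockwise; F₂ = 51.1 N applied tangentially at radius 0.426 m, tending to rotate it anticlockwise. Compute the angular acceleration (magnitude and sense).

I = MR² = (10.2)(0.687)² = 4.814 kg·m².
Taking anticlockwise as positive: τ₁ = +(57.1)(0.687) = +39.23 N·m; τ₂ = +(51.1)(0.426) = +21.77 N·m.
Net torque τ = 61.00 N·m.
α = τ/I = 61.00/4.814 = 12.67 rad/s².

α ≈ 12.7 rad/s², anticlockwise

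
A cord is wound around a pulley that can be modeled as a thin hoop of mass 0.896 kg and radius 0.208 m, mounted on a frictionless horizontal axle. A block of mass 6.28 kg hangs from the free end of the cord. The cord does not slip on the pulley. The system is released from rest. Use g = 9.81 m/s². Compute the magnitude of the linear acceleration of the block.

I = MR² = (0.896)(0.208)² = 0.03876 kg·m².
Block: mg − T = ma. Pulley: TR = Iα. No-slip: a = αR, so T = (I/R²)a = 0.8960·a.
Then mg = (m + 0.8960)a, so a = (6.28)(9.81)/(6.28 + 0.8960) = 8.585 m/s².

a ≈ 8.59 m/s²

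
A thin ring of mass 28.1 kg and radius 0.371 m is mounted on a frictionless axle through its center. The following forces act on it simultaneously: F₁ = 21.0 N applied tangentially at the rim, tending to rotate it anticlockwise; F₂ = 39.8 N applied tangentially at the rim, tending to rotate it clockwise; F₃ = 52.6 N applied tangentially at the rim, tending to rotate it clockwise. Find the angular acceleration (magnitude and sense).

α ≈ 6.85 rad/s², clockwise

I = MR² = (28.1)(0.371)² = 3.868 kg·m².
Taking anticlockwise as positive: τ₁ = +(21.0)(0.371) = +7.791 N·m; τ₂ = −(39.8)(0.371) = −14.77 N·m; τ₃ = −(52.6)(0.371) = −19.51 N·m.
Net torque τ = -26.49 N·m.
α = τ/I = -26.49/3.868 = -6.849 rad/s².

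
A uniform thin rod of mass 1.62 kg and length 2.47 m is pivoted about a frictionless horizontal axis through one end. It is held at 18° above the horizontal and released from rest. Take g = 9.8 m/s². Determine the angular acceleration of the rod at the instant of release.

About the pivot, I = (1/3)ML² = (1/3)(1.62)(2.47)² = 3.294 kg·m².
The weight acts at the center, a distance L/2 = 1.235 m from the pivot; τ = Mg(L/2) cos 18° = 18.65 N·m.
α = τ/I = 18.65/3.294 = 5.660 rad/s².
(Equivalently α = (3g/(2L)) cos 18° = 5.660 rad/s².)

α ≈ 5.66 rad/s²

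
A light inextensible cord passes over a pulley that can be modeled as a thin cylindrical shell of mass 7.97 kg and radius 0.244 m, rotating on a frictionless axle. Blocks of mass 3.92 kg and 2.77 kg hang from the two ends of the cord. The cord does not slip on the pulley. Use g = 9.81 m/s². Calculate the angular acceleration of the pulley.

α ≈ 3.15 rad/s²

I = MR² = (7.97)(0.244)² = 0.4745 kg·m².
Heavier block: m₁g − T₁ = m₁a. Lighter block: T₂ − m₂g = m₂a.
Pulley: (T₁ − T₂)R = Iα = I(a/R), so T₁ − T₂ = (I/R²)a = 1·M_p a = 7.970·a.
Adding the three: (m₁ − m₂)g = (m₁ + m₂ + 7.970)a, so a = (3.92 − 2.77)(9.81)/(3.92 + 2.77 + 7.970) = 0.7695 m/s².
α = a/R = 0.7695/0.244 = 3.154 rad/s².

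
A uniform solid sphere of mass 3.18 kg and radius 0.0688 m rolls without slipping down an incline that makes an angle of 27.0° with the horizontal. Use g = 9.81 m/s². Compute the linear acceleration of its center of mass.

a ≈ 3.18 m/s²

Translation along the incline: Mg sinθ − f = Ma.
Rotation about the center: fR = Iα with I = (2/5)MR². No-slip gives a = αR, so f = (I/R²)a = (2/5)M a.
Substituting: Mg sinθ = (1 + 0.4000)Ma, so a = g sinθ/(1 + 0.4000) = (9.81) sin 27.0° / 1.400 = 3.181 m/s².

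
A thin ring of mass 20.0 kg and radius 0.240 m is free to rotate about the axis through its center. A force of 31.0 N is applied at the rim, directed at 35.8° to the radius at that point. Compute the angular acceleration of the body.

I = MR² = (20.0)(0.240)² = 1.152 kg·m².
Only the tangential component produces torque: τ = F R sinθ = (31.0)(0.240) sin 35.8° = 4.352 N·m.
From τ = Iα: α = 4.352/1.152 = 3.778 rad/s².

α ≈ 3.78 rad/s²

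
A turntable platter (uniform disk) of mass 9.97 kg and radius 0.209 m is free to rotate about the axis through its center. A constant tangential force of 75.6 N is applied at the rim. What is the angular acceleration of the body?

α ≈ 72.6 rad/s²

I = ½MR² = (1/2)(9.97)(0.209)² = 0.2177 kg·m².
τ = F R = (75.6)(0.209) = 15.80 N·m.
From τ = Iα: α = 15.80/0.2177 = 72.56 rad/s².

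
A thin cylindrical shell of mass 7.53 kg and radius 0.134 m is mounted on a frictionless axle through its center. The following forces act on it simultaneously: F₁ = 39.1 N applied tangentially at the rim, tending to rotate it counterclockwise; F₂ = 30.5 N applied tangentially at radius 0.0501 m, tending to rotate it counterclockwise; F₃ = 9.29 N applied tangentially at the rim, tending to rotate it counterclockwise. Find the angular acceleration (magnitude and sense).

I = MR² = (7.53)(0.134)² = 0.1352 kg·m².
Taking counterclockwise as positive: τ₁ = +(39.1)(0.134) = +5.239 N·m; τ₂ = +(30.5)(0.0501) = +1.528 N·m; τ₃ = +(9.29)(0.134) = +1.245 N·m.
Net torque τ = 8.012 N·m.
α = τ/I = 8.012/0.1352 = 59.26 rad/s².

α ≈ 59.3 rad/s², counterclockwise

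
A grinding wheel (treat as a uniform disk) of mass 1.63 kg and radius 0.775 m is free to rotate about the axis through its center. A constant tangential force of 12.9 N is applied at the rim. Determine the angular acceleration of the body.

α ≈ 20.4 rad/s²

I = ½MR² = (1/2)(1.63)(0.775)² = 0.4895 kg·m².
τ = F R = (12.9)(0.775) = 9.998 N·m.
Newton's second law for rotation, τ = Iα, gives α = τ/I = 9.998/0.4895 = 20.42 rad/s².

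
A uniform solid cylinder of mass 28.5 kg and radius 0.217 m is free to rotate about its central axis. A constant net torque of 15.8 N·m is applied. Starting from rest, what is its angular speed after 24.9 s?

I = ½MR² = (1/2)(28.5)(0.217)² = 0.6710 kg·m².
α = τ/I = 15.8/0.6710 = 23.55 rad/s².
ω = ω₀ + αt = 0 + (23.55)(24.9) = 586.3 rad/s.

ω ≈ 586 rad/s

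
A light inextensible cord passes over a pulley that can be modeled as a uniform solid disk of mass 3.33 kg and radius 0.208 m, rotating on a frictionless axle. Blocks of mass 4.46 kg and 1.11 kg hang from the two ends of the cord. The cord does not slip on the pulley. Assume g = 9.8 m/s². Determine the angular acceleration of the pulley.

α ≈ 21.8 rad/s²

I = ½MR² = (1/2)(3.33)(0.208)² = 0.07203 kg·m².
Heavier block: m₁g − T₁ = m₁a. Lighter block: T₂ − m₂g = m₂a.
Pulley: (T₁ − T₂)R = Iα = I(a/R), so T₁ − T₂ = (I/R²)a = (1/2)M_p a = 1.665·a.
Adding the three: (m₁ − m₂)g = (m₁ + m₂ + 1.665)a, so a = (4.46 − 1.11)(9.8)/(4.46 + 1.11 + 1.665) = 4.538 m/s².
α = a/R = 4.538/0.208 = 21.82 rad/s².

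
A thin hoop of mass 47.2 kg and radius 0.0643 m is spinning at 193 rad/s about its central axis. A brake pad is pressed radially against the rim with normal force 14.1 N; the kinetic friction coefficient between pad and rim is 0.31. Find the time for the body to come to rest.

I = MR² = (47.2)(0.0643)² = 0.1951 kg·m².
Friction force f = μN = (0.31)(14.1) = 4.371 N at the rim; torque magnitude τ = fR = 0.2811 N·m, opposing ω.
|α| = τ/I = 0.2811/0.1951 = 1.440 rad/s² (deceleration).
0 = ω₀ − |α|t ⇒ t = ω₀/|α| = 193/1.440 = 134.0 s.

t ≈ 134 s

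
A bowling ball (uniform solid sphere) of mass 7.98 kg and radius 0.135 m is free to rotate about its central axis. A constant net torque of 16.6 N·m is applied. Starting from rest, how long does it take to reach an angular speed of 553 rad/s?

I = (2/5)MR² = (2/5)(7.98)(0.135)² = 0.05817 kg·m².
α = τ/I = 16.6/0.05817 = 285.3 rad/s².
ω = αt ⇒ t = ω/α = 553/285.3 = 1.938 s.

t ≈ 1.94 s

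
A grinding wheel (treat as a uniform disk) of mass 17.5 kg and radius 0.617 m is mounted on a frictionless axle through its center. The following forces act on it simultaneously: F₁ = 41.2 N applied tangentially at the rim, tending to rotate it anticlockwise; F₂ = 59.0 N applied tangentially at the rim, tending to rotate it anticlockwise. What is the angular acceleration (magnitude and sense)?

I = ½MR² = (1/2)(17.5)(0.617)² = 3.331 kg·m².
Taking anticlockwise as positive: τ₁ = +(41.2)(0.617) = +25.42 N·m; τ₂ = +(59.0)(0.617) = +36.40 N·m.
Net torque τ = 61.82 N·m.
α = τ/I = 61.82/3.331 = 18.56 rad/s².

α ≈ 18.6 rad/s², anticlockwise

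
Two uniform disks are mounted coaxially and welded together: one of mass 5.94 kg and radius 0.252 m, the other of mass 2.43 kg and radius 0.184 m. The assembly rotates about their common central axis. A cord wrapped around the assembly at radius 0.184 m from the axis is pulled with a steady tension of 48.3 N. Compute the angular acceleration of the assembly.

I = ½M₁R₁² + ½M₂R₂² = ½(5.94)(0.252)² + ½(2.43)(0.184)² = 0.2297 kg·m².
τ = F r = (48.3)(0.184) = 8.887 N·m.
α = τ/I = 8.887/0.2297 = 38.68 rad/s².

α ≈ 38.7 rad/s²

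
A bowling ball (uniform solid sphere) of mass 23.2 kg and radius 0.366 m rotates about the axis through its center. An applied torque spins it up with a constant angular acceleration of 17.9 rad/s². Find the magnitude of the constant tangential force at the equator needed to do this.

F ≈ 60.8 N

I = (2/5)MR² = (2/5)(23.2)(0.366)² = 1.243 kg·m².
The required torque is τ = Iα = (1.243)(17.90) = 22.25 N·m.
A tangential force at the equator gives τ = FR, so F = τ/R = 22.25/0.366 = 60.80 N.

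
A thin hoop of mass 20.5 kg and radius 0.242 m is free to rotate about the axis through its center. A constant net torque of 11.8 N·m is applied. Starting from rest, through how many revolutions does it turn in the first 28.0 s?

I = MR² = (20.5)(0.242)² = 1.201 kg·m².
α = τ/I = 11.8/1.201 = 9.829 rad/s².
θ = ½αt² = ½(9.829)(28.0)² = 3853 rad.
Revolutions = θ/(2π) = 613.2.

≈ 613 revolutions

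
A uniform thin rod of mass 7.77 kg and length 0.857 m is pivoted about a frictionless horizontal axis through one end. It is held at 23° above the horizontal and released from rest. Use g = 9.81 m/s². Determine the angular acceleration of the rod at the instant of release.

About the pivot, I = (1/3)ML² = (1/3)(7.77)(0.857)² = 1.902 kg·m².
The weight acts at the center, a distance L/2 = 0.4285 m from the pivot; τ = Mg(L/2) cos 23° = 30.07 N·m.
α = τ/I = 30.07/1.902 = 15.81 rad/s².

α ≈ 15.8 rad/s²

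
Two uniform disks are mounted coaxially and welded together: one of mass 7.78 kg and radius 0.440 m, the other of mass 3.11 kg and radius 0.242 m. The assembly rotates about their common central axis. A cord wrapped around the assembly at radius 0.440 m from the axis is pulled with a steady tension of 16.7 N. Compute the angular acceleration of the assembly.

I = ½M₁R₁² + ½M₂R₂² = ½(7.78)(0.440)² + ½(3.11)(0.242)² = 0.8442 kg·m².
τ = F r = (16.7)(0.440) = 7.348 N·m.
α = τ/I = 7.348/0.8442 = 8.704 rad/s².

α ≈ 8.70 rad/s²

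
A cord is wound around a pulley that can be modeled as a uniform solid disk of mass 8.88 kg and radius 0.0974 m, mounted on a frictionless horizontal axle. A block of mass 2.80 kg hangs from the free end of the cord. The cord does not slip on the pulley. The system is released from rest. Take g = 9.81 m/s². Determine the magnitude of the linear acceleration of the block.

a ≈ 3.79 m/s²

I = ½MR² = (1/2)(8.88)(0.0974)² = 0.04212 kg·m².
Block: mg − T = ma. Pulley: TR = Iα. No-slip: a = αR, so T = (I/R²)a = 4.440·a.
Then mg = (m + 4.440)a, so a = (2.80)(9.81)/(2.80 + 4.440) = 3.794 m/s².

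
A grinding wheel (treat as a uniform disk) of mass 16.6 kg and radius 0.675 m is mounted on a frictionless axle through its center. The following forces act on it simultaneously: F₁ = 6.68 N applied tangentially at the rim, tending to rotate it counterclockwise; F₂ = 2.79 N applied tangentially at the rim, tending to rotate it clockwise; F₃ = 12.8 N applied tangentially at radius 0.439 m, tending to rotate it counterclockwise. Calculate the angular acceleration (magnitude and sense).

α ≈ 2.18 rad/s², counterclockwise

I = ½MR² = (1/2)(16.6)(0.675)² = 3.782 kg·m².
Taking counterclockwise as positive: τ₁ = +(6.68)(0.675) = +4.509 N·m; τ₂ = −(2.79)(0.675) = −1.883 N·m; τ₃ = +(12.8)(0.439) = +5.619 N·m.
Net torque τ = 8.245 N·m.
α = τ/I = 8.245/3.782 = 2.180 rad/s².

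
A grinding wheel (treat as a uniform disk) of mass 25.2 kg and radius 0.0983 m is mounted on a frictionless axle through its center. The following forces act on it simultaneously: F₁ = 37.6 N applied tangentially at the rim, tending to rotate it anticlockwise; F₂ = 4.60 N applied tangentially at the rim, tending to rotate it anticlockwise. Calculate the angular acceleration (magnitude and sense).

α ≈ 34.1 rad/s², anticlockwise

I = ½MR² = (1/2)(25.2)(0.0983)² = 0.1218 kg·m².
Taking anticlockwise as positive: τ₁ = +(37.6)(0.0983) = +3.696 N·m; τ₂ = +(4.60)(0.0983) = +0.4522 N·m.
Net torque τ = 4.148 N·m.
α = τ/I = 4.148/0.1218 = 34.07 rad/s².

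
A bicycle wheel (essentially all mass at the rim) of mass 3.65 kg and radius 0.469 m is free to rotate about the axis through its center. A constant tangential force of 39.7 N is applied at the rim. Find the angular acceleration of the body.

α ≈ 23.2 rad/s²

I = MR² = (3.65)(0.469)² = 0.8029 kg·m².
τ = F R = (39.7)(0.469) = 18.62 N·m.
From τ = Iα: α = 18.62/0.8029 = 23.19 rad/s².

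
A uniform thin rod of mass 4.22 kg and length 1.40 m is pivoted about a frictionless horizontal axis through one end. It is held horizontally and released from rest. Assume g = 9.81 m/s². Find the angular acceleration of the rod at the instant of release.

About the pivot, I = (1/3)ML² = (1/3)(4.22)(1.40)² = 2.757 kg·m².
The weight acts at the center, a distance L/2 = 0.7000 m from the pivot; τ = Mg(L/2) = 28.98 N·m.
α = τ/I = 28.98/2.757 = 10.51 rad/s².
(Equivalently α = (3g/(2L)) = 10.51 rad/s².)

α ≈ 10.5 rad/s²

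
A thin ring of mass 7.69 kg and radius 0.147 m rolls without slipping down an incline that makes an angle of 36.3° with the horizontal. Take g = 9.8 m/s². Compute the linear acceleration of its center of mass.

a ≈ 2.90 m/s²

Translation along the incline: Mg sinθ − f = Ma.
Rotation about the center: fR = Iα with I = MR². No-slip gives a = αR, so f = (I/R²)a = M a.
Substituting: Mg sinθ = (1 + 1.000)Ma, so a = g sinθ/(1 + 1.000) = (9.8) sin 36.3° / 2.000 = 2.901 m/s².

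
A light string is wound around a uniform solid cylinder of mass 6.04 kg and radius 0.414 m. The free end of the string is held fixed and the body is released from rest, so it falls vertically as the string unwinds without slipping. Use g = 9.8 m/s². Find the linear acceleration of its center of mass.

a ≈ 6.53 m/s²

Translation: Mg − T = Ma. Rotation about the center: TR = Iα with I = ½MR².
With a = αR: T = (I/R²)a = (1/2)M a, so Mg = (1 + 0.5000)Ma.
a = g/(1 + 0.5000) = 9.8/1.500 = 6.533 m/s².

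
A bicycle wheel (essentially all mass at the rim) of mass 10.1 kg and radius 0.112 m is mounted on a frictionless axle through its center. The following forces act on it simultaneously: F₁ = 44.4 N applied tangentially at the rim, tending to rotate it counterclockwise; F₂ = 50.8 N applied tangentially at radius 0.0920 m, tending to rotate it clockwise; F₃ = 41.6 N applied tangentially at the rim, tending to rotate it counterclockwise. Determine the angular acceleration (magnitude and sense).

α ≈ 39.1 rad/s², counterclockwise

I = MR² = (10.1)(0.112)² = 0.1267 kg·m².
Taking counterclockwise as positive: τ₁ = +(44.4)(0.112) = +4.973 N·m; τ₂ = −(50.8)(0.0920) = −4.674 N·m; τ₃ = +(41.6)(0.112) = +4.659 N·m.
Net torque τ = 4.958 N·m.
α = τ/I = 4.958/0.1267 = 39.14 rad/s².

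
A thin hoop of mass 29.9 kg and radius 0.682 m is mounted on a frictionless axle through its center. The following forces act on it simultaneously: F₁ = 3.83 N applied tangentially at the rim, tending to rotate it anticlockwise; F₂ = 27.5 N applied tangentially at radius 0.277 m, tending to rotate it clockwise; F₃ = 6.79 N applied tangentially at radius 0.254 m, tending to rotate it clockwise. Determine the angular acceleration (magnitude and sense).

α ≈ 0.484 rad/s², clockwise

I = MR² = (29.9)(0.682)² = 13.91 kg·m².
Taking anticlockwise as positive: τ₁ = +(3.83)(0.682) = +2.612 N·m; τ₂ = −(27.5)(0.277) = −7.618 N·m; τ₃ = −(6.79)(0.254) = −1.725 N·m.
Net torque τ = -6.730 N·m.
α = τ/I = -6.730/13.91 = -0.4839 rad/s².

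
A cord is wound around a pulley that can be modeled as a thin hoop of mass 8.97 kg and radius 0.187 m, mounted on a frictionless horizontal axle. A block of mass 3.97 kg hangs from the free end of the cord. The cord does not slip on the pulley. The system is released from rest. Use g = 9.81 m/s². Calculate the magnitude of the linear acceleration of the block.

I = MR² = (8.97)(0.187)² = 0.3137 kg·m².
Block: mg − T = ma. Pulley: TR = Iα. No-slip: a = αR, so T = (I/R²)a = 8.970·a.
Then mg = (m + 8.970)a, so a = (3.97)(9.81)/(3.97 + 8.970) = 3.010 m/s².

a ≈ 3.01 m/s²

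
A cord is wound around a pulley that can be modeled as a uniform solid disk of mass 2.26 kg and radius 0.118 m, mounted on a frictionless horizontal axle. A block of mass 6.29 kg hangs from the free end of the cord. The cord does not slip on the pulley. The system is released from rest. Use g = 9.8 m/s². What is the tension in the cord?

T ≈ 9.39 N

I = ½MR² = (1/2)(2.26)(0.118)² = 0.01573 kg·m².
Block: mg − T = ma. Pulley: TR = Iα. No-slip: a = αR, so T = (I/R²)a = 1.130·a.
Then mg = (m + 1.130)a, so a = (6.29)(9.8)/(6.29 + 1.130) = 8.308 m/s².
T = 1.130·a = 9.388 N.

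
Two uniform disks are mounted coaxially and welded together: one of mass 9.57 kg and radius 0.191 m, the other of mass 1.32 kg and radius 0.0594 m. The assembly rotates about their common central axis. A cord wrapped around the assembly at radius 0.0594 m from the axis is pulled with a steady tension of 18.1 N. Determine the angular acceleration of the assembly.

α ≈ 6.08 rad/s²

I = ½M₁R₁² + ½M₂R₂² = ½(9.57)(0.191)² + ½(1.32)(0.0594)² = 0.1769 kg·m².
τ = F r = (18.1)(0.0594) = 1.075 N·m.
α = τ/I = 1.075/0.1769 = 6.078 rad/s².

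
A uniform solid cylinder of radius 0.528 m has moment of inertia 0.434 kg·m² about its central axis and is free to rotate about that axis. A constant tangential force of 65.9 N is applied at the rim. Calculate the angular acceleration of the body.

τ = F R = (65.9)(0.528) = 34.80 N·m.
Newton's second law for rotation, τ = Iα, gives α = τ/I = 34.80/0.4340 = 80.17 rad/s².

α ≈ 80.2 rad/s²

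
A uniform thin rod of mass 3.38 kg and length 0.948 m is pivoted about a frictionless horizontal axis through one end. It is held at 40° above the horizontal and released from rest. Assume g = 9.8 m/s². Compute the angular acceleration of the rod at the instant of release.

About the pivot, I = (1/3)ML² = (1/3)(3.38)(0.948)² = 1.013 kg·m².
The weight acts at the center, a distance L/2 = 0.4740 m from the pivot; τ = Mg(L/2) cos 40° = 12.03 N·m.
α = τ/I = 12.03/1.013 = 11.88 rad/s².

α ≈ 11.9 rad/s²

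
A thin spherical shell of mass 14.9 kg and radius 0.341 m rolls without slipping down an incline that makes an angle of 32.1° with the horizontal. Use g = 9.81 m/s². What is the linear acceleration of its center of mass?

a ≈ 3.13 m/s²

Translation along the incline: Mg sinθ − f = Ma.
Rotation about the center: fR = Iα with I = (2/3)MR². No-slip gives a = αR, so f = (I/R²)a = (2/3)M a.
Substituting: Mg sinθ = (1 + 0.6667)Ma, so a = g sinθ/(1 + 0.6667) = (9.81) sin 32.1° / 1.667 = 3.128 m/s².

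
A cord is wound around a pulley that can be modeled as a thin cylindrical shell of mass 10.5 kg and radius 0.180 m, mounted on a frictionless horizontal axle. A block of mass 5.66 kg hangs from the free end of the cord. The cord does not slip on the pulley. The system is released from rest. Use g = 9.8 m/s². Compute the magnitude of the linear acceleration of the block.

a ≈ 3.43 m/s²

I = MR² = (10.5)(0.180)² = 0.3402 kg·m².
Block: mg − T = ma. Pulley: TR = Iα. No-slip: a = αR, so T = (I/R²)a = 10.50·a.
Then mg = (m + 10.50)a, so a = (5.66)(9.8)/(5.66 + 10.50) = 3.432 m/s².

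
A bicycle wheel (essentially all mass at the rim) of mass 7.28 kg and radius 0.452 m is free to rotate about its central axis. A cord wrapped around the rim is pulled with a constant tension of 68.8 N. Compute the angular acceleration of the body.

α ≈ 20.9 rad/s²

I = MR² = (7.28)(0.452)² = 1.487 kg·m².
τ = F R = (68.8)(0.452) = 31.10 N·m.
From τ = Iα: α = 31.10/1.487 = 20.91 rad/s².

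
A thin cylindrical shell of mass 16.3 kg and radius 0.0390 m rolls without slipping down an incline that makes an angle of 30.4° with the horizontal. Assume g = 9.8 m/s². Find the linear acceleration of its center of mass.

Translation along the incline: Mg sinθ − f = Ma.
Rotation about the center: fR = Iα with I = MR². No-slip gives a = αR, so f = (I/R²)a = M a.
Substituting: Mg sinθ = (1 + 1.000)Ma, so a = g sinθ/(1 + 1.000) = (9.8) sin 30.4° / 2.000 = 2.480 m/s².

a ≈ 2.48 m/s²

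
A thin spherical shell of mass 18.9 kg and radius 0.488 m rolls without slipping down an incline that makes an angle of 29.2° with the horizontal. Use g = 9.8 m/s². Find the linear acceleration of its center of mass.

Translation along the incline: Mg sinθ − f = Ma.
Rotation about the center: fR = Iα with I = (2/3)MR². No-slip gives a = αR, so f = (I/R²)a = (2/3)M a.
Substituting: Mg sinθ = (1 + 0.6667)Ma, so a = g sinθ/(1 + 0.6667) = (9.8) sin 29.2° / 1.667 = 2.869 m/s².

a ≈ 2.87 m/s²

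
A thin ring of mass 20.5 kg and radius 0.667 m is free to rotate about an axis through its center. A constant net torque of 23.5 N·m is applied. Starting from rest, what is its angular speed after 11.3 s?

ω ≈ 29.1 rad/s

I = MR² = (20.5)(0.667)² = 9.120 kg·m².
α = τ/I = 23.5/9.120 = 2.577 rad/s².
ω = ω₀ + αt = 0 + (2.577)(11.3) = 29.12 rad/s.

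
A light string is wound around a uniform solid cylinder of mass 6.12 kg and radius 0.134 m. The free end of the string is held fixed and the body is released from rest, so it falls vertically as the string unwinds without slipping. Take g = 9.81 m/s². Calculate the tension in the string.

Translation: Mg − T = Ma. Rotation about the center: TR = Iα with I = ½MR².
With a = αR: T = (I/R²)a = (1/2)M a, so Mg = (1 + 0.5000)Ma.
a = g/(1 + 0.5000) = 9.81/1.500 = 6.540 m/s².
T = 0.5000·M·a = (0.5000)(6.12)(6.540) = 20.01 N.

T ≈ 20.0 N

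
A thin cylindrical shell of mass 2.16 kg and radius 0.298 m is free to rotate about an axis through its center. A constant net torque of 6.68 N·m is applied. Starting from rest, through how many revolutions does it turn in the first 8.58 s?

I = MR² = (2.16)(0.298)² = 0.1918 kg·m².
α = τ/I = 6.68/0.1918 = 34.82 rad/s².
θ = ½αt² = ½(34.82)(8.58)² = 1282 rad.
Revolutions = θ/(2π) = 204.0.

≈ 204 revolutions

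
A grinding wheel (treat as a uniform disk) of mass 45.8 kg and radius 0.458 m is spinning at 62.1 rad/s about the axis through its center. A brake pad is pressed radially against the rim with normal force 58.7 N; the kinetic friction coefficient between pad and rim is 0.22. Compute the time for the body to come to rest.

I = ½MR² = (1/2)(45.8)(0.458)² = 4.804 kg·m².
Friction force f = μN = (0.22)(58.7) = 12.91 N at the rim; torque magnitude τ = fR = 5.915 N·m, opposing ω.
|α| = τ/I = 5.915/4.804 = 1.231 rad/s² (deceleration).
0 = ω₀ − |α|t ⇒ t = ω₀/|α| = 62.1/1.231 = 50.43 s.

t ≈ 50.4 s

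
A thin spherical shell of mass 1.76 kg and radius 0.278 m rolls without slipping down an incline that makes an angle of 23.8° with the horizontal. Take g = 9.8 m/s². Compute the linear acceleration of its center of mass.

a ≈ 2.37 m/s²

Translation along the incline: Mg sinθ − f = Ma.
Rotation about the center: fR = Iα with I = (2/3)MR². No-slip gives a = αR, so f = (I/R²)a = (2/3)M a.
Substituting: Mg sinθ = (1 + 0.6667)Ma, so a = g sinθ/(1 + 0.6667) = (9.8) sin 23.8° / 1.667 = 2.373 m/s².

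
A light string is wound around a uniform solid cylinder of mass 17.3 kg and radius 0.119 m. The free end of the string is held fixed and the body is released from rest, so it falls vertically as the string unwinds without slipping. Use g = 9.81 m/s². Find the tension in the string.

T ≈ 56.6 N

Translation: Mg − T = Ma. Rotation about the center: TR = Iα with I = ½MR².
With a = αR: T = (I/R²)a = (1/2)M a, so Mg = (1 + 0.5000)Ma.
a = g/(1 + 0.5000) = 9.81/1.500 = 6.540 m/s².
T = 0.5000·M·a = (0.5000)(17.3)(6.540) = 56.57 N.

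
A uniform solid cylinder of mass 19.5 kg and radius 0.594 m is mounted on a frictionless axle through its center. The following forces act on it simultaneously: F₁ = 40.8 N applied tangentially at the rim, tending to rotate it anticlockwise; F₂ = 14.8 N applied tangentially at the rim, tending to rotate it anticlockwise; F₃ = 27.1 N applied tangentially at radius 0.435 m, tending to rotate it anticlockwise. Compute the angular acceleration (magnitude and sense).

α ≈ 13.0 rad/s², anticlockwise

I = ½MR² = (1/2)(19.5)(0.594)² = 3.440 kg·m².
Taking anticlockwise as positive: τ₁ = +(40.8)(0.594) = +24.24 N·m; τ₂ = +(14.8)(0.594) = +8.791 N·m; τ₃ = +(27.1)(0.435) = +11.79 N·m.
Net torque τ = 44.81 N·m.
α = τ/I = 44.81/3.440 = 13.03 rad/s².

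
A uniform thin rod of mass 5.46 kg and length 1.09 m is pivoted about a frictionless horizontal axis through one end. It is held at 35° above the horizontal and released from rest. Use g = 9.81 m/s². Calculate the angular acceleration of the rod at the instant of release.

About the pivot, I = (1/3)ML² = (1/3)(5.46)(1.09)² = 2.162 kg·m².
The weight acts at the center, a distance L/2 = 0.5450 m from the pivot; τ = Mg(L/2) cos 35° = 23.91 N·m.
α = τ/I = 23.91/2.162 = 11.06 rad/s².
(Equivalently α = (3g/(2L)) cos 35° = 11.06 rad/s².)

α ≈ 11.1 rad/s²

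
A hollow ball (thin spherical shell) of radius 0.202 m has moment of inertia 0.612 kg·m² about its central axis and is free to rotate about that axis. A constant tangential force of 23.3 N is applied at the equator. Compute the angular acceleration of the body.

α ≈ 7.69 rad/s²

τ = F R = (23.3)(0.202) = 4.707 N·m.
Newton's second law for rotation, τ = Iα, gives α = τ/I = 4.707/0.6120 = 7.691 rad/s².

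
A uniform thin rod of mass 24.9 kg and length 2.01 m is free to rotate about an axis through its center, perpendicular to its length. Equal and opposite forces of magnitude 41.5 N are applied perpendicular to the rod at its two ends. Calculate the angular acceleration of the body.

I = (1/12)ML² = (1/12)(24.9)(2.01)² = 8.383 kg·m².
The couple gives τ = F·(L/2) + F·(L/2) = F L = (41.5)(2.01) = 83.41 N·m.
From τ = Iα: α = 83.41/8.383 = 9.950 rad/s².

α ≈ 9.95 rad/s²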